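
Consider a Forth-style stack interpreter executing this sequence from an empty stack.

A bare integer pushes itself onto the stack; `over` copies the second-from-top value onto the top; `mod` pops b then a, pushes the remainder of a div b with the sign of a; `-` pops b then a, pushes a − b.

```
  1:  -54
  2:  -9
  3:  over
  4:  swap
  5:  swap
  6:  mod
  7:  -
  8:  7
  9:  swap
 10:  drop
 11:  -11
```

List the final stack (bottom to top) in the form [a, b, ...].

[7, -11]

-54  → [-54]
-9   → [-54, -9]
over → [-54, -9, -54]
swap → [-54, -54, -9]
swap → [-54, -9, -54]
mod  → [-54, -9]
-    → [-45]
7    → [-45, 7]
swap → [7, -45]
drop → [7]
-11  → [7, -11]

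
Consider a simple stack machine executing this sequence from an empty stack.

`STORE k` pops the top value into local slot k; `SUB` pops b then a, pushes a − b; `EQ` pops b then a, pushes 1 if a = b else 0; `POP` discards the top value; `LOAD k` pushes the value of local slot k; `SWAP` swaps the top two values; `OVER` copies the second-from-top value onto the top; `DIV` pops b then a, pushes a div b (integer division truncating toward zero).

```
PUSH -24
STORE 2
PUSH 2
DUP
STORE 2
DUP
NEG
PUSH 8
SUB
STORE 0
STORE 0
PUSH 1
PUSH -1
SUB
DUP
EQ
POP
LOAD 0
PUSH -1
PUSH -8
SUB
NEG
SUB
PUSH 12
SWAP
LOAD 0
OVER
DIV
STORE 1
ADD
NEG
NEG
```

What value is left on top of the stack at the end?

PUSH -24  [-24]
STORE 2   []
PUSH 2    [2]
DUP       [2, 2]
STORE 2   [2]
DUP       [2, 2]
NEG       [2, -2]
PUSH 8    [2, -2, 8]
SUB       [2, -10]
STORE 0   [2]
STORE 0   []
PUSH 1    [1]
PUSH -1   [1, -1]
SUB       [2]
DUP       [2, 2]
EQ        [1]
POP       []
LOAD 0    [2]
PUSH -1   [2, -1]
PUSH -8   [2, -1, -8]
SUB       [2, 7]
NEG       [2, -7]
SUB       [9]
PUSH 12   [9, 12]
SWAP      [12, 9]
LOAD 0    [12, 9, 2]
OVER      [12, 9, 2, 9]
DIV       [12, 9, 0]
STORE 1   [12, 9]
ADD       [21]
NEG       [-21]
NEG       [21]

21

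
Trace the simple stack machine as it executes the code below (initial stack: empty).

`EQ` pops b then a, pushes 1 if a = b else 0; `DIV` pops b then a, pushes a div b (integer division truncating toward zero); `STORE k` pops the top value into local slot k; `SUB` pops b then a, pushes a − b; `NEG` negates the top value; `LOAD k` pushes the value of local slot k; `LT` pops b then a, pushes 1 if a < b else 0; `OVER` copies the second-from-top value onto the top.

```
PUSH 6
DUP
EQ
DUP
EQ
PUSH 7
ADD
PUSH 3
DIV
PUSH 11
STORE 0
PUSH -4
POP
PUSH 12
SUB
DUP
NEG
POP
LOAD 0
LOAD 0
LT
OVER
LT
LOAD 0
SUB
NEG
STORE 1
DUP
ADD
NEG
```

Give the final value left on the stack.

20

PUSH 6   6
DUP      6 6
EQ       1
DUP      1 1
EQ       1
PUSH 7   1 7
ADD      8
PUSH 3   8 3
DIV      2
PUSH 11  2 11
STORE 0  2
PUSH -4  2 -4
POP      2
PUSH 12  2 12
SUB      -10
DUP      -10 -10
NEG      -10 10
POP      -10
LOAD 0   -10 11
LOAD 0   -10 11 11
LT       -10 0
OVER     -10 0 -10
LT       -10 0
LOAD 0   -10 0 11
SUB      -10 -11
NEG      -10 11
STORE 1  -10
DUP      -10 -10
ADD      -20
NEG      20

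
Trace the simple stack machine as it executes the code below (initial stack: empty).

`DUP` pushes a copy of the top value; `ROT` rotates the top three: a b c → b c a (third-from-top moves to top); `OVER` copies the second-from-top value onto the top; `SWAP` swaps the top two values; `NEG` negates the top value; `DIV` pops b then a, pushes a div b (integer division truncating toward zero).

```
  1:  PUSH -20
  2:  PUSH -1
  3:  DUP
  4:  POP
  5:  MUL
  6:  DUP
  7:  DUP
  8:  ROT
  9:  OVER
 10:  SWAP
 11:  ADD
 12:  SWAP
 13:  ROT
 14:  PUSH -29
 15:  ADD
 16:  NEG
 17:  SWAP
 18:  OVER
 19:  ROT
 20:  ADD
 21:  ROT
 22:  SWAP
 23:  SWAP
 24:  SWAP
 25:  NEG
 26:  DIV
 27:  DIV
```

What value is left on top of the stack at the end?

PUSH -20 → [-20]
PUSH -1  → [-20, -1]
DUP      → [-20, -1, -1]
POP      → [-20, -1]
MUL      → [20]
DUP      → [20, 20]
DUP      → [20, 20, 20]
ROT      → [20, 20, 20]
OVER     → [20, 20, 20, 20]
SWAP     → [20, 20, 20, 20]
ADD      → [20, 20, 40]
SWAP     → [20, 40, 20]
ROT      → [40, 20, 20]
PUSH -29 → [40, 20, 20, -29]
ADD      → [40, 20, -9]
NEG      → [40, 20, 9]
SWAP     → [40, 9, 20]
OVER     → [40, 9, 20, 9]
ROT      → [40, 20, 9, 9]
ADD      → [40, 20, 18]
ROT      → [20, 18, 40]
SWAP     → [20, 40, 18]
SWAP     → [20, 18, 40]
SWAP     → [20, 40, 18]
NEG      → [20, 40, -18]
DIV      → [20, -2]
DIV      → [-10]

-10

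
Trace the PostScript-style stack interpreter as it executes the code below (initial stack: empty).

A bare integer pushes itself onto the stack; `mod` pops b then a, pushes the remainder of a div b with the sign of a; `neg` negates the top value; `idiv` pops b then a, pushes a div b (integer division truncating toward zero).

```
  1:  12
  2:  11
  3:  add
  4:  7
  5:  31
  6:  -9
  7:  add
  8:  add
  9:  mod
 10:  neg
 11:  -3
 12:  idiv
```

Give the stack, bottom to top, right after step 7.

12  → [12]
11  → [12, 11]
add → [23]
7   → [23, 7]
31  → [23, 7, 31]
-9  → [23, 7, 31, -9]
add → [23, 7, 22]

[23, 7, 22]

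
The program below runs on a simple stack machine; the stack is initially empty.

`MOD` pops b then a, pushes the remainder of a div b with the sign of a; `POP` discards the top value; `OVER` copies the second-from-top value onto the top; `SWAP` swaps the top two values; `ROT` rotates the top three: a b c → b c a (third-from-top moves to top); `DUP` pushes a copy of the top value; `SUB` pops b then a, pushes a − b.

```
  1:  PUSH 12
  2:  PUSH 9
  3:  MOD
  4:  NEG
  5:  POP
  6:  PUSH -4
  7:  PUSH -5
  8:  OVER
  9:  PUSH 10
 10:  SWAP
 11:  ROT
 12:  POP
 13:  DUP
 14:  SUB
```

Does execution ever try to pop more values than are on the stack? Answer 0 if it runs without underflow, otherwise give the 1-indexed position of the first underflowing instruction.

PUSH 12 : 12
PUSH 9  : 12 9
MOD     : 3
NEG     : -3
POP     : (empty)
PUSH -4 : -4
PUSH -5 : -4 -5
OVER    : -4 -5 -4
PUSH 10 : -4 -5 -4 10
SWAP    : -4 -5 10 -4
ROT     : -4 10 -4 -5
POP     : -4 10 -4
DUP     : -4 10 -4 -4
SUB     : -4 10 0

0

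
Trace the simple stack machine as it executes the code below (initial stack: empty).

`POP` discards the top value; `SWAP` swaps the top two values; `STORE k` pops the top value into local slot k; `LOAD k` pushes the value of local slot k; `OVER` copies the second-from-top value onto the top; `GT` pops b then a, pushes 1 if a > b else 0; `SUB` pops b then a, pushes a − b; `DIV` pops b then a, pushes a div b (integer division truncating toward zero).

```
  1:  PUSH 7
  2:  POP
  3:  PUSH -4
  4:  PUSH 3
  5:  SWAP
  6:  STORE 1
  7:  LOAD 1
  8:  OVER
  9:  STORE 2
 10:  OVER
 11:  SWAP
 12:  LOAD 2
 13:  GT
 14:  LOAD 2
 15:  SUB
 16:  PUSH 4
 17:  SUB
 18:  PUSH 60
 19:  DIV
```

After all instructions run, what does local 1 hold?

-4

PUSH 7  -> 7
POP     -> (empty)
PUSH -4 -> -4
PUSH 3  -> -4 3
SWAP    -> 3 -4
STORE 1 -> 3
LOAD 1  -> 3 -4
OVER    -> 3 -4 3
STORE 2 -> 3 -4
OVER    -> 3 -4 3
SWAP    -> 3 3 -4
LOAD 2  -> 3 3 -4 3
GT      -> 3 3 0
LOAD 2  -> 3 3 0 3
SUB     -> 3 3 -3
PUSH 4  -> 3 3 -3 4
SUB     -> 3 3 -7
PUSH 60 -> 3 3 -7 60
DIV     -> 3 3 0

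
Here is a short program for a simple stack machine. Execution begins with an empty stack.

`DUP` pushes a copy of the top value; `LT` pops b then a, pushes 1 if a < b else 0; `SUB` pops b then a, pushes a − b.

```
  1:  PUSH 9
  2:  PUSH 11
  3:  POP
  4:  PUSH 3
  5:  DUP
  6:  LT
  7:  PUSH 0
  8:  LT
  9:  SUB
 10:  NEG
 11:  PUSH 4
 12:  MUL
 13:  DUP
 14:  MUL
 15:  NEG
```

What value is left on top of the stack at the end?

-1296

PUSH 9  -> [9]
PUSH 11 -> [9, 11]
POP     -> [9]
PUSH 3  -> [9, 3]
DUP     -> [9, 3, 3]
LT      -> [9, 0]
PUSH 0  -> [9, 0, 0]
LT      -> [9, 0]
SUB     -> [9]
NEG     -> [-9]
PUSH 4  -> [-9, 4]
MUL     -> [-36]
DUP     -> [-36, -36]
MUL     -> [1296]
NEG     -> [-1296]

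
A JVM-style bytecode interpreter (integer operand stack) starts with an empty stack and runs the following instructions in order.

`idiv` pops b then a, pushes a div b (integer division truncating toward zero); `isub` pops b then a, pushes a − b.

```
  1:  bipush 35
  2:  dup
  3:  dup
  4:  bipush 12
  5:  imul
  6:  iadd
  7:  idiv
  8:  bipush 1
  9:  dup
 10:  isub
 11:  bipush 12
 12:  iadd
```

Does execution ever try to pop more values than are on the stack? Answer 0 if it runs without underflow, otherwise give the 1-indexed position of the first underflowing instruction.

0

bipush 35  [35]
dup        [35, 35]
dup        [35, 35, 35]
bipush 12  [35, 35, 35, 12]
imul       [35, 35, 420]
iadd       [35, 455]
idiv       [0]
bipush 1   [0, 1]
dup        [0, 1, 1]
isub       [0, 0]
bipush 12  [0, 0, 12]
iadd       [0, 12]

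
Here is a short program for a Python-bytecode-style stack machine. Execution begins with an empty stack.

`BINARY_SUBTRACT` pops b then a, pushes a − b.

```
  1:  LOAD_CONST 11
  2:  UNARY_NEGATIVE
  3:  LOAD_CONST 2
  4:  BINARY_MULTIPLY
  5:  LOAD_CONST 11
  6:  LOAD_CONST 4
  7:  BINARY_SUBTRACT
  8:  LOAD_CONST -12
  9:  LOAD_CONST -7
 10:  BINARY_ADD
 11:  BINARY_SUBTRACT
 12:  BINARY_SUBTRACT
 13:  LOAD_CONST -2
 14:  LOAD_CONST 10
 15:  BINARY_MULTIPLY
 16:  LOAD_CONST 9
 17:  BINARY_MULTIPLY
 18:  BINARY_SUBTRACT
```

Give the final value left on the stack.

LOAD_CONST 11   → [11]
UNARY_NEGATIVE  → [-11]
LOAD_CONST 2    → [-11, 2]
BINARY_MULTIPLY → [-22]
LOAD_CONST 11   → [-22, 11]
LOAD_CONST 4    → [-22, 11, 4]
BINARY_SUBTRACT → [-22, 7]
LOAD_CONST -12  → [-22, 7, -12]
LOAD_CONST -7   → [-22, 7, -12, -7]
BINARY_ADD      → [-22, 7, -19]
BINARY_SUBTRACT → [-22, 26]
BINARY_SUBTRACT → [-48]
LOAD_CONST -2   → [-48, -2]
LOAD_CONST 10   → [-48, -2, 10]
BINARY_MULTIPLY → [-48, -20]
LOAD_CONST 9    → [-48, -20, 9]
BINARY_MULTIPLY → [-48, -180]
BINARY_SUBTRACT → [132]

132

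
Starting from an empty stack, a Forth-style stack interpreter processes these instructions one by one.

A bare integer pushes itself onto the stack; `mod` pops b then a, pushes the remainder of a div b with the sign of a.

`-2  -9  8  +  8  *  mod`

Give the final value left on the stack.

-2   [-2]
-9   [-2, -9]
8    [-2, -9, 8]
+    [-2, -1]
8    [-2, -1, 8]
*    [-2, -8]
mod  [-2]

-2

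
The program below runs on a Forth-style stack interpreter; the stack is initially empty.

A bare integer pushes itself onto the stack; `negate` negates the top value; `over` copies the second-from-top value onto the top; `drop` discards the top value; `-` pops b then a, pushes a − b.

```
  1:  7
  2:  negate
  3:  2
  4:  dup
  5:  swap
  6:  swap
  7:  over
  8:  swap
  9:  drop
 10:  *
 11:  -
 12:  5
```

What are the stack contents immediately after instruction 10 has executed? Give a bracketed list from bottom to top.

7      : [7]
negate : [-7]
2      : [-7, 2]
dup    : [-7, 2, 2]
swap   : [-7, 2, 2]
swap   : [-7, 2, 2]
over   : [-7, 2, 2, 2]
swap   : [-7, 2, 2, 2]
drop   : [-7, 2, 2]
*      : [-7, 4]

[-7, 4]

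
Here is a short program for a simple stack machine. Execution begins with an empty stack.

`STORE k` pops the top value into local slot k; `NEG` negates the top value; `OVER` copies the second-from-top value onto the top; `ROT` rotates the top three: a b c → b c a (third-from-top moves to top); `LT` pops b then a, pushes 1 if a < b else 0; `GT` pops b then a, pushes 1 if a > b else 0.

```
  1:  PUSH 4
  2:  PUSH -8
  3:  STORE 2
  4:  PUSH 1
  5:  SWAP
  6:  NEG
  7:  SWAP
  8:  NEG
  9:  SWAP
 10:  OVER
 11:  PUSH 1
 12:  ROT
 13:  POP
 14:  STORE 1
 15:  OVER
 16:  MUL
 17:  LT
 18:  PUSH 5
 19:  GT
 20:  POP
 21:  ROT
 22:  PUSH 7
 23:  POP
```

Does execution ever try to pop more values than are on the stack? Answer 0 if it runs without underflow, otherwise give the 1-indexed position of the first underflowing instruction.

PUSH 4  → 4
PUSH -8 → 4 -8
STORE 2 → 4
PUSH 1  → 4 1
SWAP    → 1 4
NEG     → 1 -4
SWAP    → -4 1
NEG     → -4 -1
SWAP    → -1 -4
OVER    → -1 -4 -1
PUSH 1  → -1 -4 -1 1
ROT     → -1 -1 1 -4
POP     → -1 -1 1
STORE 1 → -1 -1
OVER    → -1 -1 -1
MUL     → -1 1
LT      → 1
PUSH 5  → 1 5
GT      → 0
POP     → (empty)
ROT  — needs 3 operands, stack has 0 → underflow

21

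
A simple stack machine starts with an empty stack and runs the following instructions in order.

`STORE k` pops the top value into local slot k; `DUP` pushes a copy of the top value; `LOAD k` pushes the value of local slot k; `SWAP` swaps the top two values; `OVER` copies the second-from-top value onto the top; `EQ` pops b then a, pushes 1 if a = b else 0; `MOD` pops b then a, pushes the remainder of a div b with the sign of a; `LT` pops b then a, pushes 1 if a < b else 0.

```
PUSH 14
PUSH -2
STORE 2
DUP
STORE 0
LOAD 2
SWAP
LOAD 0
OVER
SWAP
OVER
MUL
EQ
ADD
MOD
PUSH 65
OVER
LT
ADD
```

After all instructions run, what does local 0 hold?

PUSH 14 : 14
PUSH -2 : 14 -2
STORE 2 : 14
DUP     : 14 14
STORE 0 : 14
LOAD 2  : 14 -2
SWAP    : -2 14
LOAD 0  : -2 14 14
OVER    : -2 14 14 14
SWAP    : -2 14 14 14
OVER    : -2 14 14 14 14
MUL     : -2 14 14 196
EQ      : -2 14 0
ADD     : -2 14
MOD     : -2
PUSH 65 : -2 65
OVER    : -2 65 -2
LT      : -2 0
ADD     : -2

14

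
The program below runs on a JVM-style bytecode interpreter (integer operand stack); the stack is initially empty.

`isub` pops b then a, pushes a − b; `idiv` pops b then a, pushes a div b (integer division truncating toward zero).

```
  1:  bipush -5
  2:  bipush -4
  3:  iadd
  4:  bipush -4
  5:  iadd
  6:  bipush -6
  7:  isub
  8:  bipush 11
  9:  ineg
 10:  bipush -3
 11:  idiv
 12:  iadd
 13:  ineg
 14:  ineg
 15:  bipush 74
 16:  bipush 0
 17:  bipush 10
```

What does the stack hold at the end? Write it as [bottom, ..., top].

[-4, 74, 0, 10]

bipush -5  [-5]
bipush -4  [-5, -4]
iadd       [-9]
bipush -4  [-9, -4]
iadd       [-13]
bipush -6  [-13, -6]
isub       [-7]
bipush 11  [-7, 11]
ineg       [-7, -11]
bipush -3  [-7, -11, -3]
idiv       [-7, 3]
iadd       [-4]
ineg       [4]
ineg       [-4]
bipush 74  [-4, 74]
bipush 0   [-4, 74, 0]
bipush 10  [-4, 74, 0, 10]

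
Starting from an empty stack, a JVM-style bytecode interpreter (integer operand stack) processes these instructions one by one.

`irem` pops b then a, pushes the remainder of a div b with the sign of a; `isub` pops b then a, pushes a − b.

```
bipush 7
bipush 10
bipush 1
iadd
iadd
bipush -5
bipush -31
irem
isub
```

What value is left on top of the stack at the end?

bipush 7   → [7]
bipush 10  → [7, 10]
bipush 1   → [7, 10, 1]
iadd       → [7, 11]
iadd       → [18]
bipush -5  → [18, -5]
bipush -31 → [18, -5, -31]
irem       → [18, -5]
isub       → [23]

23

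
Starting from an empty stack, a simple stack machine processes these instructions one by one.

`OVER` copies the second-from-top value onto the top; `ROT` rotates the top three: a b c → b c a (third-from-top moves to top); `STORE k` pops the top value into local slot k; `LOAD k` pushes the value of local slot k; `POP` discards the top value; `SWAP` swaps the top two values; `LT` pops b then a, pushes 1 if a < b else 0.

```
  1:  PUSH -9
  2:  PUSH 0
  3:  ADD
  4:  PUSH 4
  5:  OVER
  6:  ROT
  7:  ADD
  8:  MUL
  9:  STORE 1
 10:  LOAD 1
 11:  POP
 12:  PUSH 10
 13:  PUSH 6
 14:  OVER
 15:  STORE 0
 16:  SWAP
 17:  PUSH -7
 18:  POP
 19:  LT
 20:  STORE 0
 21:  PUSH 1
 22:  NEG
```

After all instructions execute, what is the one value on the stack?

-1

PUSH -9  -9
PUSH 0   -9 0
ADD      -9
PUSH 4   -9 4
OVER     -9 4 -9
ROT      4 -9 -9
ADD      4 -18
MUL      -72
STORE 1  (empty)
LOAD 1   -72
POP      (empty)
PUSH 10  10
PUSH 6   10 6
OVER     10 6 10
STORE 0  10 6
SWAP     6 10
PUSH -7  6 10 -7
POP      6 10
LT       1
STORE 0  (empty)
PUSH 1   1
NEG      -1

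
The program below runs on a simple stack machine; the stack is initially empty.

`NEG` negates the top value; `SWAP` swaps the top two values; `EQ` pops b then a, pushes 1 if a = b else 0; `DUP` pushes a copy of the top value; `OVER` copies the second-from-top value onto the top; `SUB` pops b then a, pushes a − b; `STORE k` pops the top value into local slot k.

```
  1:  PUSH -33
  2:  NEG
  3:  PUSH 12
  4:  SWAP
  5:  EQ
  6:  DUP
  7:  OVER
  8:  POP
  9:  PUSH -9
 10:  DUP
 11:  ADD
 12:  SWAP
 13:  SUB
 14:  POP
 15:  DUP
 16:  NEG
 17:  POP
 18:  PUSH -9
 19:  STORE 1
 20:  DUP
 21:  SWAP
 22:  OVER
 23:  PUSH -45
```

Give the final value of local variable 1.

-9

PUSH -33  -33
NEG       33
PUSH 12   33 12
SWAP      12 33
EQ        0
DUP       0 0
OVER      0 0 0
POP       0 0
PUSH -9   0 0 -9
DUP       0 0 -9 -9
ADD       0 0 -18
SWAP      0 -18 0
SUB       0 -18
POP       0
DUP       0 0
NEG       0 0
POP       0
PUSH -9   0 -9
STORE 1   0
DUP       0 0
SWAP      0 0
OVER      0 0 0
PUSH -45  0 0 0 -45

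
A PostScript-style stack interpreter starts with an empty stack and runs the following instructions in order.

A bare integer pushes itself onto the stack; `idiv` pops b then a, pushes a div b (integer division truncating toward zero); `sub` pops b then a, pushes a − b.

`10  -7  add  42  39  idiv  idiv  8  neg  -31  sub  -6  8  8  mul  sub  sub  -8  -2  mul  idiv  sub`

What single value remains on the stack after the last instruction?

10   → 10
-7   → 10 -7
add  → 3
42   → 3 42
39   → 3 42 39
idiv → 3 1
idiv → 3
8    → 3 8
neg  → 3 -8
-31  → 3 -8 -31
sub  → 3 23
-6   → 3 23 -6
8    → 3 23 -6 8
8    → 3 23 -6 8 8
mul  → 3 23 -6 64
sub  → 3 23 -70
sub  → 3 93
-8   → 3 93 -8
-2   → 3 93 -8 -2
mul  → 3 93 16
idiv → 3 5
sub  → -2

-2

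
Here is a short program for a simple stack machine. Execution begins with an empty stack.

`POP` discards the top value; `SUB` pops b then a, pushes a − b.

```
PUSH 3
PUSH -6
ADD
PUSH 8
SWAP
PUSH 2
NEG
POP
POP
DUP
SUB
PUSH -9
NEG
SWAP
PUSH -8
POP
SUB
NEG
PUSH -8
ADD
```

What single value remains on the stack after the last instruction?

PUSH 3  : [3]
PUSH -6 : [3, -6]
ADD     : [-3]
PUSH 8  : [-3, 8]
SWAP    : [8, -3]
PUSH 2  : [8, -3, 2]
NEG     : [8, -3, -2]
POP     : [8, -3]
POP     : [8]
DUP     : [8, 8]
SUB     : [0]
PUSH -9 : [0, -9]
NEG     : [0, 9]
SWAP    : [9, 0]
PUSH -8 : [9, 0, -8]
POP     : [9, 0]
SUB     : [9]
NEG     : [-9]
PUSH -8 : [-9, -8]
ADD     : [-17]

-17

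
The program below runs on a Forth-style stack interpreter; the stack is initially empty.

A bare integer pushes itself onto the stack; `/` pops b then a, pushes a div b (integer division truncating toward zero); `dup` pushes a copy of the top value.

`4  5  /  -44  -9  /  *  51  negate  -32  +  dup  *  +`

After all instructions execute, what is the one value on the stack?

6889

4      → 4
5      → 4 5
/      → 0
-44    → 0 -44
-9     → 0 -44 -9
/      → 0 4
*      → 0
51     → 0 51
negate → 0 -51
-32    → 0 -51 -32
+      → 0 -83
dup    → 0 -83 -83
*      → 0 6889
+      → 6889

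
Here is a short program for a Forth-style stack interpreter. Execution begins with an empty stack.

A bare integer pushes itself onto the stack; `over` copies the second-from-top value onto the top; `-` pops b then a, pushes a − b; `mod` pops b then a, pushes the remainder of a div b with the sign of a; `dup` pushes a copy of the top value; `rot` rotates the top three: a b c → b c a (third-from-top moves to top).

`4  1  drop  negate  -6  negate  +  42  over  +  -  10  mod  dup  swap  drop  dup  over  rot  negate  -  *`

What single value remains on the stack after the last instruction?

8

4      : 4
1      : 4 1
drop   : 4
negate : -4
-6     : -4 -6
negate : -4 6
+      : 2
42     : 2 42
over   : 2 42 2
+      : 2 44
-      : -42
10     : -42 10
mod    : -2
dup    : -2 -2
swap   : -2 -2
drop   : -2
dup    : -2 -2
over   : -2 -2 -2
rot    : -2 -2 -2
negate : -2 -2 2
-      : -2 -4
*      : 8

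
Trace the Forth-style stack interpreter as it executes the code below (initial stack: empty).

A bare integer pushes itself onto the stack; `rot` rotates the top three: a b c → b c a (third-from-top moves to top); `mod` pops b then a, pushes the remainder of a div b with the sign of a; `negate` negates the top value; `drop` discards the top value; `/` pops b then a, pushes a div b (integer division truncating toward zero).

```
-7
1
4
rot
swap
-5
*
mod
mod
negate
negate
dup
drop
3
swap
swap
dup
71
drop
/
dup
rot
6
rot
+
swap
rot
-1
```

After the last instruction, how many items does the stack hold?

4

-7      -7
1       -7 1
4       -7 1 4
rot     1 4 -7
swap    1 -7 4
-5      1 -7 4 -5
*       1 -7 -20
mod     1 -7
mod     1
negate  -1
negate  1
dup     1 1
drop    1
3       1 3
swap    3 1
swap    1 3
dup     1 3 3
71      1 3 3 71
drop    1 3 3
/       1 1
dup     1 1 1
rot     1 1 1
6       1 1 1 6
rot     1 1 6 1
+       1 1 7
swap    1 7 1
rot     7 1 1
-1      7 1 1 -1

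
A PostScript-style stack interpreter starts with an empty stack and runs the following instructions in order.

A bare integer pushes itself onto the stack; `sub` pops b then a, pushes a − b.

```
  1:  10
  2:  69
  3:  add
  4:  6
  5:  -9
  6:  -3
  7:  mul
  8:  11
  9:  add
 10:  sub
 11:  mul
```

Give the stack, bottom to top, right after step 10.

10  → 10
69  → 10 69
add → 79
6   → 79 6
-9  → 79 6 -9
-3  → 79 6 -9 -3
mul → 79 6 27
11  → 79 6 27 11
add → 79 6 38
sub → 79 -32

[79, -32]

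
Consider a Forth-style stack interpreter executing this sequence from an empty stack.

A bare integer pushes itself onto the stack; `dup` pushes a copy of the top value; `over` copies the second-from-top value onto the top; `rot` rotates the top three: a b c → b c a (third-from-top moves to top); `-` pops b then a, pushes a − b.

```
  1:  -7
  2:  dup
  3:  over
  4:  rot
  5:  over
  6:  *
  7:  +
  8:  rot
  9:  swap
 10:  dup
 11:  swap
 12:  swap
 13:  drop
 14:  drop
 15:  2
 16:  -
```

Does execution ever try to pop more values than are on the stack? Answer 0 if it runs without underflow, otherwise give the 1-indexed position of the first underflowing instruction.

8

-7   -> [-7]
dup  -> [-7, -7]
over -> [-7, -7, -7]
rot  -> [-7, -7, -7]
over -> [-7, -7, -7, -7]
*    -> [-7, -7, 49]
+    -> [-7, 42]
rot  — needs 3 operands, stack has 2 → underflow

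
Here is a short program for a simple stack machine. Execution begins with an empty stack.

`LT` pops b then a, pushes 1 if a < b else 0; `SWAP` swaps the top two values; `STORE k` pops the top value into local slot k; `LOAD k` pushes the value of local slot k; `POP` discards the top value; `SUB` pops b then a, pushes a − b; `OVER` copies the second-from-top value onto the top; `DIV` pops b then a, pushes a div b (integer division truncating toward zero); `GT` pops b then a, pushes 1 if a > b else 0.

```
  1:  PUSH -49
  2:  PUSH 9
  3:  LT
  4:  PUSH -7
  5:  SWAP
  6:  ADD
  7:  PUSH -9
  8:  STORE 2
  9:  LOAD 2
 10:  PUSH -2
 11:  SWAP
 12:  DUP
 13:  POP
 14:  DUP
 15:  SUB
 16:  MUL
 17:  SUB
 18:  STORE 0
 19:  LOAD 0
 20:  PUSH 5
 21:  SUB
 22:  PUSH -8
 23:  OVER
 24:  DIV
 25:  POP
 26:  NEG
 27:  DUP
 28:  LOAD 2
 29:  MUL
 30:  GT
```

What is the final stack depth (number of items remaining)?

1

PUSH -49 : [-49]
PUSH 9   : [-49, 9]
LT       : [1]
PUSH -7  : [1, -7]
SWAP     : [-7, 1]
ADD      : [-6]
PUSH -9  : [-6, -9]
STORE 2  : [-6]
LOAD 2   : [-6, -9]
PUSH -2  : [-6, -9, -2]
SWAP     : [-6, -2, -9]
DUP      : [-6, -2, -9, -9]
POP      : [-6, -2, -9]
DUP      : [-6, -2, -9, -9]
SUB      : [-6, -2, 0]
MUL      : [-6, 0]
SUB      : [-6]
STORE 0  : []
LOAD 0   : [-6]
PUSH 5   : [-6, 5]
SUB      : [-11]
PUSH -8  : [-11, -8]
OVER     : [-11, -8, -11]
DIV      : [-11, 0]
POP      : [-11]
NEG      : [11]
DUP      : [11, 11]
LOAD 2   : [11, 11, -9]
MUL      : [11, -99]
GT       : [1]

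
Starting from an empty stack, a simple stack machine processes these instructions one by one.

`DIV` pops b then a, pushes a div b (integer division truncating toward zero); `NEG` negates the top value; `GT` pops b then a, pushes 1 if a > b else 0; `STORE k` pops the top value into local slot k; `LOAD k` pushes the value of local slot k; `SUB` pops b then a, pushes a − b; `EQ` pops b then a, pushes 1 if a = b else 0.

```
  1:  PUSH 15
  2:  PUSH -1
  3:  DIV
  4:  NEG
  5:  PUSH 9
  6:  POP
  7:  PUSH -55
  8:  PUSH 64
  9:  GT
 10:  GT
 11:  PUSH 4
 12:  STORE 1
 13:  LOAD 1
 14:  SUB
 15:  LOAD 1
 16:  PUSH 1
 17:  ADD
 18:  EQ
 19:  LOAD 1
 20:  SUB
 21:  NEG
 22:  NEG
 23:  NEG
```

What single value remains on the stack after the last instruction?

PUSH 15  -> [15]
PUSH -1  -> [15, -1]
DIV      -> [-15]
NEG      -> [15]
PUSH 9   -> [15, 9]
POP      -> [15]
PUSH -55 -> [15, -55]
PUSH 64  -> [15, -55, 64]
GT       -> [15, 0]
GT       -> [1]
PUSH 4   -> [1, 4]
STORE 1  -> [1]
LOAD 1   -> [1, 4]
SUB      -> [-3]
LOAD 1   -> [-3, 4]
PUSH 1   -> [-3, 4, 1]
ADD      -> [-3, 5]
EQ       -> [0]
LOAD 1   -> [0, 4]
SUB      -> [-4]
NEG      -> [4]
NEG      -> [-4]
NEG      -> [4]

4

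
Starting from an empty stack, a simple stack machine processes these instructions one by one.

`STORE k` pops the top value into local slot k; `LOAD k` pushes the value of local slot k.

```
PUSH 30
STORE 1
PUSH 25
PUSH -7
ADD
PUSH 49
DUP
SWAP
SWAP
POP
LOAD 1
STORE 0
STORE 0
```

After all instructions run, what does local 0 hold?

49

PUSH 30 -> [30]
STORE 1 -> []
PUSH 25 -> [25]
PUSH -7 -> [25, -7]
ADD     -> [18]
PUSH 49 -> [18, 49]
DUP     -> [18, 49, 49]
SWAP    -> [18, 49, 49]
SWAP    -> [18, 49, 49]
POP     -> [18, 49]
LOAD 1  -> [18, 49, 30]
STORE 0 -> [18, 49]
STORE 0 -> [18]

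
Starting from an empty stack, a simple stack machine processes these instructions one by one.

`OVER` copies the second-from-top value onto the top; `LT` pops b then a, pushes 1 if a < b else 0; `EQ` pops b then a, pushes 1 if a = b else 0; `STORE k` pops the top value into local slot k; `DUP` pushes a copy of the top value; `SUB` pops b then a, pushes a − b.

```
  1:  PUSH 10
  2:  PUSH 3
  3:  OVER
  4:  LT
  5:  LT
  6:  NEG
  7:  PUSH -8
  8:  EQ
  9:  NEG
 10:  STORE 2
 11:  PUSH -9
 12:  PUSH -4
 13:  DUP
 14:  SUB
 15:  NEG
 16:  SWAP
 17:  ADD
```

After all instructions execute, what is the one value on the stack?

PUSH 10  [10]
PUSH 3   [10, 3]
OVER     [10, 3, 10]
LT       [10, 1]
LT       [0]
NEG      [0]
PUSH -8  [0, -8]
EQ       [0]
NEG      [0]
STORE 2  []
PUSH -9  [-9]
PUSH -4  [-9, -4]
DUP      [-9, -4, -4]
SUB      [-9, 0]
NEG      [-9, 0]
SWAP     [0, -9]
ADD      [-9]

-9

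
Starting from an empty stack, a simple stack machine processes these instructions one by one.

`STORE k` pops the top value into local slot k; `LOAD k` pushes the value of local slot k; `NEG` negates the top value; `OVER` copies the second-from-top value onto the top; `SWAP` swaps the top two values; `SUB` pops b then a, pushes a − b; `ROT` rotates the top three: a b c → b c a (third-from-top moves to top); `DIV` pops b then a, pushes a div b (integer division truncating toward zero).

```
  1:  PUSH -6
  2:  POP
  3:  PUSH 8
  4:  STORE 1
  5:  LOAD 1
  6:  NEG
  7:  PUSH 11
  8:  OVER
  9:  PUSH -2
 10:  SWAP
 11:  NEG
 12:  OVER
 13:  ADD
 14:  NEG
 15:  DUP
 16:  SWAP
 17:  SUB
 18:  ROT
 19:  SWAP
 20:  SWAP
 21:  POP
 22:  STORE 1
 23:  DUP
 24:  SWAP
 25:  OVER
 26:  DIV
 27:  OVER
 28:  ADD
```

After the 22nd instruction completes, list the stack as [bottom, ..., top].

PUSH -6 : [-6]
POP     : []
PUSH 8  : [8]
STORE 1 : []
LOAD 1  : [8]
NEG     : [-8]
PUSH 11 : [-8, 11]
OVER    : [-8, 11, -8]
PUSH -2 : [-8, 11, -8, -2]
SWAP    : [-8, 11, -2, -8]
NEG     : [-8, 11, -2, 8]
OVER    : [-8, 11, -2, 8, -2]
ADD     : [-8, 11, -2, 6]
NEG     : [-8, 11, -2, -6]
DUP     : [-8, 11, -2, -6, -6]
SWAP    : [-8, 11, -2, -6, -6]
SUB     : [-8, 11, -2, 0]
ROT     : [-8, -2, 0, 11]
SWAP    : [-8, -2, 11, 0]
SWAP    : [-8, -2, 0, 11]
POP     : [-8, -2, 0]
STORE 1 : [-8, -2]

[-8, -2]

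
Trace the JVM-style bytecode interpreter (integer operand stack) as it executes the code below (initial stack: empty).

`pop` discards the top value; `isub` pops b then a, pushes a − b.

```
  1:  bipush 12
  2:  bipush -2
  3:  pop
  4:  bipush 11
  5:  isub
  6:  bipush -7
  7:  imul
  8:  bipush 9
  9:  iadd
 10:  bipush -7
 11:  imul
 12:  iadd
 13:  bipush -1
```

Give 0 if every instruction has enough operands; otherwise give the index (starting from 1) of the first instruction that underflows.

12

bipush 12 → 12
bipush -2 → 12 -2
pop       → 12
bipush 11 → 12 11
isub      → 1
bipush -7 → 1 -7
imul      → -7
bipush 9  → -7 9
iadd      → 2
bipush -7 → 2 -7
imul      → -14
iadd  — needs 2 operands, stack has 1 → underflow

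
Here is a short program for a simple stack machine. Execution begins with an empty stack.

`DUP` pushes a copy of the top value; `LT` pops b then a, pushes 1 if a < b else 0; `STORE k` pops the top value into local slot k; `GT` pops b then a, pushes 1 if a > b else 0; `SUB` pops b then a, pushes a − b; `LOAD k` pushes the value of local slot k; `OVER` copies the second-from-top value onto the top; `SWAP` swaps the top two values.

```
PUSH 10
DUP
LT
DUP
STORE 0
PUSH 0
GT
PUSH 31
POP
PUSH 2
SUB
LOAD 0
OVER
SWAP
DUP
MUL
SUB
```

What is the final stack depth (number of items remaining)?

PUSH 10 → [10]
DUP     → [10, 10]
LT      → [0]
DUP     → [0, 0]
STORE 0 → [0]
PUSH 0  → [0, 0]
GT      → [0]
PUSH 31 → [0, 31]
POP     → [0]
PUSH 2  → [0, 2]
SUB     → [-2]
LOAD 0  → [-2, 0]
OVER    → [-2, 0, -2]
SWAP    → [-2, -2, 0]
DUP     → [-2, -2, 0, 0]
MUL     → [-2, -2, 0]
SUB     → [-2, -2]

2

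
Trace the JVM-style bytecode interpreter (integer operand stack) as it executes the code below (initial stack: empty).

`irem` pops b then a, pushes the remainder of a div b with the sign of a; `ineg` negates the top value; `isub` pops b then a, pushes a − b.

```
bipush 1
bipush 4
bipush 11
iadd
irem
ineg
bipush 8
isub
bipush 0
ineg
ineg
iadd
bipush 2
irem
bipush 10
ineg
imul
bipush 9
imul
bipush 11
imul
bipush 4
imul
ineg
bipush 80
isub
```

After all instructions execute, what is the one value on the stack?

-4040

bipush 1  -> [1]
bipush 4  -> [1, 4]
bipush 11 -> [1, 4, 11]
iadd      -> [1, 15]
irem      -> [1]
ineg      -> [-1]
bipush 8  -> [-1, 8]
isub      -> [-9]
bipush 0  -> [-9, 0]
ineg      -> [-9, 0]
ineg      -> [-9, 0]
iadd      -> [-9]
bipush 2  -> [-9, 2]
irem      -> [-1]
bipush 10 -> [-1, 10]
ineg      -> [-1, -10]
imul      -> [10]
bipush 9  -> [10, 9]
imul      -> [90]
bipush 11 -> [90, 11]
imul      -> [990]
bipush 4  -> [990, 4]
imul      -> [3960]
ineg      -> [-3960]
bipush 80 -> [-3960, 80]
isub      -> [-4040]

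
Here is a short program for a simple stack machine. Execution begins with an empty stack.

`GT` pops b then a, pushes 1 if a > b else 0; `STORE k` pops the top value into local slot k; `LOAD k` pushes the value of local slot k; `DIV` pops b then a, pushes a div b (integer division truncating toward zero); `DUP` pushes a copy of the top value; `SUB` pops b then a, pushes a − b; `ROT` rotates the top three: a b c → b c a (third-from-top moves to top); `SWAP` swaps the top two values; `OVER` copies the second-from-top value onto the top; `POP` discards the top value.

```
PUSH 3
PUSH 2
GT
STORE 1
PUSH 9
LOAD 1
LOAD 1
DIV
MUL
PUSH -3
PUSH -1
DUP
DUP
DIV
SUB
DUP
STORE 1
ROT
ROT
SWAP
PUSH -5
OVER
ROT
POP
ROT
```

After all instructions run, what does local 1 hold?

PUSH 3   3
PUSH 2   3 2
GT       1
STORE 1  (empty)
PUSH 9   9
LOAD 1   9 1
LOAD 1   9 1 1
DIV      9 1
MUL      9
PUSH -3  9 -3
PUSH -1  9 -3 -1
DUP      9 -3 -1 -1
DUP      9 -3 -1 -1 -1
DIV      9 -3 -1 1
SUB      9 -3 -2
DUP      9 -3 -2 -2
STORE 1  9 -3 -2
ROT      -3 -2 9
ROT      -2 9 -3
SWAP     -2 -3 9
PUSH -5  -2 -3 9 -5
OVER     -2 -3 9 -5 9
ROT      -2 -3 -5 9 9
POP      -2 -3 -5 9
ROT      -2 -5 9 -3

-2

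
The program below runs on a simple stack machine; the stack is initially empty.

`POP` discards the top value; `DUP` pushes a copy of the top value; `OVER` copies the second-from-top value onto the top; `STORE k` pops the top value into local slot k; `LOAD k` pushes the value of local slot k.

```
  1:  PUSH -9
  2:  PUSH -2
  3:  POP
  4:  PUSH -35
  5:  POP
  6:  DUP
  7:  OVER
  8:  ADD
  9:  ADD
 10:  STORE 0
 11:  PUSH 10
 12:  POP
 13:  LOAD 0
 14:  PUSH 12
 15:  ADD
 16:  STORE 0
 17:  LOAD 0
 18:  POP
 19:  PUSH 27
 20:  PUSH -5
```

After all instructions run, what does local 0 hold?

PUSH -9  → [-9]
PUSH -2  → [-9, -2]
POP      → [-9]
PUSH -35 → [-9, -35]
POP      → [-9]
DUP      → [-9, -9]
OVER     → [-9, -9, -9]
ADD      → [-9, -18]
ADD      → [-27]
STORE 0  → []
PUSH 10  → [10]
POP      → []
LOAD 0   → [-27]
PUSH 12  → [-27, 12]
ADD      → [-15]
STORE 0  → []
LOAD 0   → [-15]
POP      → []
PUSH 27  → [27]
PUSH -5  → [27, -5]

-15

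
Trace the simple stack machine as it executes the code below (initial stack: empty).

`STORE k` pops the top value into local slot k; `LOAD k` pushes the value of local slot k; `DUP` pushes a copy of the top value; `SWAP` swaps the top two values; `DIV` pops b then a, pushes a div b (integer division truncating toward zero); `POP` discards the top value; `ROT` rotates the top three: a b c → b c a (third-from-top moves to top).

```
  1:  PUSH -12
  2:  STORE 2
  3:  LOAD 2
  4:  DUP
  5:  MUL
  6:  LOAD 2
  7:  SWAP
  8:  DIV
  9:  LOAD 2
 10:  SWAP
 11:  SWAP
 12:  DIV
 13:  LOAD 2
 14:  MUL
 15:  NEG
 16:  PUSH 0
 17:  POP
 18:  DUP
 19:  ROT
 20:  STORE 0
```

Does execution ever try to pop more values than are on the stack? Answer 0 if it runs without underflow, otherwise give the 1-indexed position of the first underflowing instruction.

PUSH -12  -12
STORE 2   (empty)
LOAD 2    -12
DUP       -12 -12
MUL       144
LOAD 2    144 -12
SWAP      -12 144
DIV       0
LOAD 2    0 -12
SWAP      -12 0
SWAP      0 -12
DIV       0
LOAD 2    0 -12
MUL       0
NEG       0
PUSH 0    0 0
POP       0
DUP       0 0
ROT  — needs 3 operands, stack has 2 → underflow

19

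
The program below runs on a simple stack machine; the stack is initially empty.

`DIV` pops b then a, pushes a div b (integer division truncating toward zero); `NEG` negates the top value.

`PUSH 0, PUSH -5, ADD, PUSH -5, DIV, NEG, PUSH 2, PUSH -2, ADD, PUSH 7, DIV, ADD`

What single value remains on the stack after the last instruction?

-1

PUSH 0  → 0
PUSH -5 → 0 -5
ADD     → -5
PUSH -5 → -5 -5
DIV     → 1
NEG     → -1
PUSH 2  → -1 2
PUSH -2 → -1 2 -2
ADD     → -1 0
PUSH 7  → -1 0 7
DIV     → -1 0
ADD     → -1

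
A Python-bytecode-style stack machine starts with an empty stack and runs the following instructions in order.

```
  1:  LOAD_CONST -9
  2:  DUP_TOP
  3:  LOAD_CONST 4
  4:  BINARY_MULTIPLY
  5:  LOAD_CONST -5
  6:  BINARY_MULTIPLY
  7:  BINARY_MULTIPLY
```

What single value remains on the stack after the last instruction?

LOAD_CONST -9   → [-9]
DUP_TOP         → [-9, -9]
LOAD_CONST 4    → [-9, -9, 4]
BINARY_MULTIPLY → [-9, -36]
LOAD_CONST -5   → [-9, -36, -5]
BINARY_MULTIPLY → [-9, 180]
BINARY_MULTIPLY → [-1620]

-1620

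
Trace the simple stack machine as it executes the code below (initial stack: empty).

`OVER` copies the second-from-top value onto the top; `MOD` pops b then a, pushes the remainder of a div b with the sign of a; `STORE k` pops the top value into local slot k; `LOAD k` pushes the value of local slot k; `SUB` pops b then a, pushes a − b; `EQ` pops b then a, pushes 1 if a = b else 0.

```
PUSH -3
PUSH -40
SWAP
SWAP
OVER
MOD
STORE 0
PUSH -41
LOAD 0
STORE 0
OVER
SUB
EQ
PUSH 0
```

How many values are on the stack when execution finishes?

2

PUSH -3  -> [-3]
PUSH -40 -> [-3, -40]
SWAP     -> [-40, -3]
SWAP     -> [-3, -40]
OVER     -> [-3, -40, -3]
MOD      -> [-3, -1]
STORE 0  -> [-3]
PUSH -41 -> [-3, -41]
LOAD 0   -> [-3, -41, -1]
STORE 0  -> [-3, -41]
OVER     -> [-3, -41, -3]
SUB      -> [-3, -38]
EQ       -> [0]
PUSH 0   -> [0, 0]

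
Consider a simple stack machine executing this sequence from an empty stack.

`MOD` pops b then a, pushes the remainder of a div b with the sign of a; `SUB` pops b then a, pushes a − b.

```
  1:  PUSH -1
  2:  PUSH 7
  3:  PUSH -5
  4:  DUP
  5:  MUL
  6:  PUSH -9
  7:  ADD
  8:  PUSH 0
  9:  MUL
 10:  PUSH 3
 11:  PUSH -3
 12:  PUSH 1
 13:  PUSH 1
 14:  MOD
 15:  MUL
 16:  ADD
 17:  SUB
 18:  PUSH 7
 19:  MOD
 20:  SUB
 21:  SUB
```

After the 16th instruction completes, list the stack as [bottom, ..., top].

[-1, 7, 0, 3]

PUSH -1 → [-1]
PUSH 7  → [-1, 7]
PUSH -5 → [-1, 7, -5]
DUP     → [-1, 7, -5, -5]
MUL     → [-1, 7, 25]
PUSH -9 → [-1, 7, 25, -9]
ADD     → [-1, 7, 16]
PUSH 0  → [-1, 7, 16, 0]
MUL     → [-1, 7, 0]
PUSH 3  → [-1, 7, 0, 3]
PUSH -3 → [-1, 7, 0, 3, -3]
PUSH 1  → [-1, 7, 0, 3, -3, 1]
PUSH 1  → [-1, 7, 0, 3, -3, 1, 1]
MOD     → [-1, 7, 0, 3, -3, 0]
MUL     → [-1, 7, 0, 3, 0]
ADD     → [-1, 7, 0, 3]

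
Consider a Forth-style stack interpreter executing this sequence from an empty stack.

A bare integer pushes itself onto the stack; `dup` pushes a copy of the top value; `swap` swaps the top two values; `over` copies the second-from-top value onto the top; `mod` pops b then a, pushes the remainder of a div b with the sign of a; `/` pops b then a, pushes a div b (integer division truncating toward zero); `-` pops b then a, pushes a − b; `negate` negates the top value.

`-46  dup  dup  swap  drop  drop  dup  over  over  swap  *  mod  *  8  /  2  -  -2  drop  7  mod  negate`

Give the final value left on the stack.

-46    -> -46
dup    -> -46 -46
dup    -> -46 -46 -46
swap   -> -46 -46 -46
drop   -> -46 -46
drop   -> -46
dup    -> -46 -46
over   -> -46 -46 -46
over   -> -46 -46 -46 -46
swap   -> -46 -46 -46 -46
*      -> -46 -46 2116
mod    -> -46 -46
*      -> 2116
8      -> 2116 8
/      -> 264
2      -> 264 2
-      -> 262
-2     -> 262 -2
drop   -> 262
7      -> 262 7
mod    -> 3
negate -> -3

-3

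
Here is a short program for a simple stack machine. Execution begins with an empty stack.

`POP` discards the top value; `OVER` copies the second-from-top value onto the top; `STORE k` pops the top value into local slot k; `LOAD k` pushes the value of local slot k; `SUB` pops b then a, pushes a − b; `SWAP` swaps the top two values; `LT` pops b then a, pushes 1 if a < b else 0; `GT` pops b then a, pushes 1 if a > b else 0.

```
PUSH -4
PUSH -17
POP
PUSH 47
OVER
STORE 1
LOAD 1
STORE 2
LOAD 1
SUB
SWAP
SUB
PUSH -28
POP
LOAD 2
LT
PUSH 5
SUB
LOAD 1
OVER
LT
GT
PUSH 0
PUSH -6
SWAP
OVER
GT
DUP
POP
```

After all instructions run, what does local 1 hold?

PUSH -4   [-4]
PUSH -17  [-4, -17]
POP       [-4]
PUSH 47   [-4, 47]
OVER      [-4, 47, -4]
STORE 1   [-4, 47]
LOAD 1    [-4, 47, -4]
STORE 2   [-4, 47]
LOAD 1    [-4, 47, -4]
SUB       [-4, 51]
SWAP      [51, -4]
SUB       [55]
PUSH -28  [55, -28]
POP       [55]
LOAD 2    [55, -4]
LT        [0]
PUSH 5    [0, 5]
SUB       [-5]
LOAD 1    [-5, -4]
OVER      [-5, -4, -5]
LT        [-5, 0]
GT        [0]
PUSH 0    [0, 0]
PUSH -6   [0, 0, -6]
SWAP      [0, -6, 0]
OVER      [0, -6, 0, -6]
GT        [0, -6, 1]
DUP       [0, -6, 1, 1]
POP       [0, -6, 1]

-4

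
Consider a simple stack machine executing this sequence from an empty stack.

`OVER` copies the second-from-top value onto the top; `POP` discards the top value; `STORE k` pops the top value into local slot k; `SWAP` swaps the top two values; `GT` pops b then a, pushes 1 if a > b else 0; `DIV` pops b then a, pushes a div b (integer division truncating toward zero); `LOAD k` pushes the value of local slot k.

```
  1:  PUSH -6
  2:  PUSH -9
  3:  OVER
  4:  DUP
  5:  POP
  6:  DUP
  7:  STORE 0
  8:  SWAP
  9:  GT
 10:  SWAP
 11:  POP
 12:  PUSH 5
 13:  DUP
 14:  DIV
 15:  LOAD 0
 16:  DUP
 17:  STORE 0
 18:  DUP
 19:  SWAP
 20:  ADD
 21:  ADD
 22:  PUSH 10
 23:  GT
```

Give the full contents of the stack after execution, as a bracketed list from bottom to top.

PUSH -6 -> [-6]
PUSH -9 -> [-6, -9]
OVER    -> [-6, -9, -6]
DUP     -> [-6, -9, -6, -6]
POP     -> [-6, -9, -6]
DUP     -> [-6, -9, -6, -6]
STORE 0 -> [-6, -9, -6]
SWAP    -> [-6, -6, -9]
GT      -> [-6, 1]
SWAP    -> [1, -6]
POP     -> [1]
PUSH 5  -> [1, 5]
DUP     -> [1, 5, 5]
DIV     -> [1, 1]
LOAD 0  -> [1, 1, -6]
DUP     -> [1, 1, -6, -6]
STORE 0 -> [1, 1, -6]
DUP     -> [1, 1, -6, -6]
SWAP    -> [1, 1, -6, -6]
ADD     -> [1, 1, -12]
ADD     -> [1, -11]
PUSH 10 -> [1, -11, 10]
GT      -> [1, 0]

[1, 0]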